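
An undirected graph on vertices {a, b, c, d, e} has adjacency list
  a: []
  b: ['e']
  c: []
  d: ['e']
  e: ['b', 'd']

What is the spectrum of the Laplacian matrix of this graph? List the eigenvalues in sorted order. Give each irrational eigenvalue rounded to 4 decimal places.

Reading degrees in the order [a, b, c, d, e] gives [0, 1, 0, 1, 2]; set D = diag(0, 1, 0, 1, 2) and form L = D - A. L is symmetric positive semidefinite, so every eigenvalue is real and nonnegative. The 3 zero eigenvalues correspond to the 3 connected components. The eigenvalues sum to 4, which equals trace(L) = 2|E|.

[0, 0, 0, 1, 3]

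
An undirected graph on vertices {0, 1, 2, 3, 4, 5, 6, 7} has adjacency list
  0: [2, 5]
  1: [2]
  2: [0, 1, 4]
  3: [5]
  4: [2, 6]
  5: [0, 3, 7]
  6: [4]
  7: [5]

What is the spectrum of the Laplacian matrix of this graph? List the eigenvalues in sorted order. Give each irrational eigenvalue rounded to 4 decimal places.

[0, 0.2137, 0.6177, 1, 1.4977, 2.3537, 3.8408, 4.4763]

Each diagonal entry of L is the vertex degree and each off-diagonal entry is -1 where an edge is present, 0 otherwise; in the order [0, 1, 2, 3, 4, 5, 6, 7] the diagonal is [2, 1, 3, 1, 2, 3, 1, 1]. L is symmetric positive semidefinite, so every eigenvalue is real and nonnegative. The eigenvalues sum to 14, which equals trace(L) = 2|E|.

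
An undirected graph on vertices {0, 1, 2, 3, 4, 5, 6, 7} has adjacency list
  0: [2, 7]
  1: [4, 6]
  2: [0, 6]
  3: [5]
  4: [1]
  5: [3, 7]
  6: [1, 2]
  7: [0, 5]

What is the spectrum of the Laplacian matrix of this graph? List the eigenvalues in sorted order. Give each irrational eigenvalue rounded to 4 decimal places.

Reading degrees in the order [0, 1, 2, 3, 4, 5, 6, 7] gives [2, 2, 2, 1, 1, 2, 2, 2]; set D = diag(2, 2, 2, 1, 1, 2, 2, 2) and form L = D - A. The multiplicity of 0 as a Laplacian eigenvalue equals the number of connected components. The single zero eigenvalue shows the graph is connected. The eigenvalues sum to 14, which equals trace(L) = 2|E|.

[0, 0.1522, 0.5858, 1.2346, 2, 2.7654, 3.4142, 3.8478]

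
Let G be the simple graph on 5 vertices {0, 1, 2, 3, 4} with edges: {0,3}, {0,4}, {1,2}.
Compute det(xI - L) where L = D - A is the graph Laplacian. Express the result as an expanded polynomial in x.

Each diagonal entry of L is the vertex degree and each off-diagonal entry is -1 where an edge is present, 0 otherwise; in the order [0, 1, 2, 3, 4] the diagonal is [2, 1, 1, 1, 1]. The eigenvalues of L are [0, 0, 1, 2, 3]; the characteristic polynomial is the product of (x - lambda_i), which multiplies out to x^5 - 6x^4 + 11x^3 - 6x^2. The constant term is 0 because L is singular (the all-ones vector lies in its kernel). The eigenvalues sum to 6, which equals trace(L) = 2|E|. The largest eigenvalue, 3, is at most the vertex count 5.

x^5 - 6x^4 + 11x^3 - 6x^2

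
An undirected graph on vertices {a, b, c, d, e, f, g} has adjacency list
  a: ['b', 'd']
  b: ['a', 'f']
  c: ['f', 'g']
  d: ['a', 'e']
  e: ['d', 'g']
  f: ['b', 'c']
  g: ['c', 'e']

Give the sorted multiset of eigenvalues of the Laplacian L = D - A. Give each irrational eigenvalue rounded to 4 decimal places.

[0, 0.7530, 0.7530, 2.4450, 2.4450, 3.8019, 3.8019]

Reading degrees in the order [a, b, c, d, e, f, g] gives [2, 2, 2, 2, 2, 2, 2]; set D = diag(2, 2, 2, 2, 2, 2, 2) and form L = D - A. Diagonalising L (or applying a numerical eigensolver to the 7x7 matrix) gives the spectrum above. The single zero eigenvalue shows the graph is connected.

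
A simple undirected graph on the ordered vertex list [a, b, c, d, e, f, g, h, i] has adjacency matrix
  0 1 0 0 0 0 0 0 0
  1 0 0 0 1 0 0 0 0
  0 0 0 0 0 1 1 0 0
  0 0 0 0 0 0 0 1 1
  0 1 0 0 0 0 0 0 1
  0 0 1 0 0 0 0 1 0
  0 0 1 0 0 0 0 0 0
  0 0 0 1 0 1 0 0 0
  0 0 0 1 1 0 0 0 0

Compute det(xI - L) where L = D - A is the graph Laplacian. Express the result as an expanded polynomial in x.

x^9 - 16x^8 + 105x^7 - 364x^6 + 715x^5 - 792x^4 + 462x^3 - 120x^2 + 9x

Each diagonal entry of L is the vertex degree and each off-diagonal entry is -1 where an edge is present, 0 otherwise; in the order [a, b, c, d, e, f, g, h, i] the diagonal is [1, 2, 2, 2, 2, 2, 1, 2, 2]. L has integer entries, so p(x) = det(xI - L) has integer coefficients. Expanding the determinant yields x^9 - 16x^8 + 105x^7 - 364x^6 + 715x^5 - 792x^4 + 462x^3 - 120x^2 + 9x. Since p(0) = det(-L) = 0, x divides p(x). The eigenvalues sum to 16, which equals trace(L) = 2|E|.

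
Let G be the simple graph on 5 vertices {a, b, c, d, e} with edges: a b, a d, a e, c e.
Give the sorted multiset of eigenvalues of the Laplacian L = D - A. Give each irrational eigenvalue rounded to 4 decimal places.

Reading degrees in the order [a, b, c, d, e] gives [3, 1, 1, 1, 2]; set D = diag(3, 1, 1, 1, 2) and form L = D - A. The multiplicity of 0 as a Laplacian eigenvalue equals the number of connected components. The largest eigenvalue, 4.1701, is at most the vertex count 5.

[0, 0.5188, 1, 2.3111, 4.1701]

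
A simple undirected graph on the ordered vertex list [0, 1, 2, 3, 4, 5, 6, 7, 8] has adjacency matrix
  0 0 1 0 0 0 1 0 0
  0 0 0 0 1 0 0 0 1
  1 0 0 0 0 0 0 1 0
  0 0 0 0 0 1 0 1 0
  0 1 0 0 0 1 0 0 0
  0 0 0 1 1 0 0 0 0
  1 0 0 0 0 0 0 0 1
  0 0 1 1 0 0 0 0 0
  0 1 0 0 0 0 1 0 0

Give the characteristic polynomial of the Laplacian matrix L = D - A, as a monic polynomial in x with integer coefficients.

With the vertex order [0, 1, 2, 3, 4, 5, 6, 7, 8], the degrees are [2, 2, 2, 2, 2, 2, 2, 2, 2], giving D = diag(2, 2, 2, 2, 2, 2, 2, 2, 2) and L = D - A. Computing det(xI - L) by cofactor expansion (or equivalently via sum-over-permutations) gives x^9 - 18x^8 + 135x^7 - 546x^6 + 1287x^5 - 1782x^4 + 1386x^3 - 540x^2 + 81x. The constant term is 0 because L is singular (the all-ones vector lies in its kernel). By the matrix-tree theorem the graph has (1/9) * product of the nonzero eigenvalues = 9 spanning trees.

x^9 - 18x^8 + 135x^7 - 546x^6 + 1287x^5 - 1782x^4 + 1386x^3 - 540x^2 + 81x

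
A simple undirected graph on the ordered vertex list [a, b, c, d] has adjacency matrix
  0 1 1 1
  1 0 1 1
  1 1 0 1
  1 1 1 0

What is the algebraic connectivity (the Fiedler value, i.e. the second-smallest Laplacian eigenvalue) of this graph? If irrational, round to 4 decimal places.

Reading degrees in the order [a, b, c, d] gives [3, 3, 3, 3]; set D = diag(3, 3, 3, 3) and form L = D - A. Computing the eigenvalues of L and sorting gives [0, 4, 4, 4]. The Fiedler value lambda_2 = 4 is strictly positive, so the graph is connected.

4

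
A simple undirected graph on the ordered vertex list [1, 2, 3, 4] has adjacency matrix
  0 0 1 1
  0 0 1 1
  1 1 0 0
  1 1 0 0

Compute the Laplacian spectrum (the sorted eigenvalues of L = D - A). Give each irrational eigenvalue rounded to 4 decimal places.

Reading degrees in the order [1, 2, 3, 4] gives [2, 2, 2, 2]; set D = diag(2, 2, 2, 2) and form L = D - A. L is symmetric positive semidefinite, so every eigenvalue is real and nonnegative. The single zero eigenvalue shows the graph is connected. The largest eigenvalue, 4, is at most the vertex count 4. There is one zero in the spectrum, matching the 1 component.

[0, 2, 2, 4]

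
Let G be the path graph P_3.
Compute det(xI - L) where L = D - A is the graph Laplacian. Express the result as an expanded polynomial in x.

x^3 - 4x^2 + 3x

The graph has 3 vertices and degree multiset [2, 1, 1]; D is the diagonal matrix of degrees and L = D - A. The eigenvalues of L are [0, 1, 3]; the characteristic polynomial is the product of (x - lambda_i), which multiplies out to x^3 - 4x^2 + 3x. The coefficient of x^2 equals -trace(L) = -4, matching the sum of degrees.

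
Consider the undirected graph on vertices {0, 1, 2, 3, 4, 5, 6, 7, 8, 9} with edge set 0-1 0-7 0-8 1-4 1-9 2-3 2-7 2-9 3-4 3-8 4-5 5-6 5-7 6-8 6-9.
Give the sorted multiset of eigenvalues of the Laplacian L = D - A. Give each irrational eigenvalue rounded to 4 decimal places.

With the vertex order [0, 1, 2, 3, 4, 5, 6, 7, 8, 9], the degrees are [3, 3, 3, 3, 3, 3, 3, 3, 3, 3], giving D = diag(3, 3, 3, 3, 3, 3, 3, 3, 3, 3) and L = D - A. Since every row of L sums to 0, the all-ones vector is in the kernel and 0 is an eigenvalue. The single zero eigenvalue shows the graph is connected. The largest eigenvalue, 5, is at most the vertex count 10.

[0, 2, 2, 2, 2, 2, 5, 5, 5, 5]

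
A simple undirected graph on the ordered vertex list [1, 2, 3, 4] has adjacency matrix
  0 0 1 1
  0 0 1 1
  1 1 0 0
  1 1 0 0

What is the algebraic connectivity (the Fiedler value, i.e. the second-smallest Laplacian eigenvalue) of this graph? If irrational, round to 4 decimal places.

Reading degrees in the order [1, 2, 3, 4] gives [2, 2, 2, 2]; set D = diag(2, 2, 2, 2) and form L = D - A. The smallest Laplacian eigenvalue is always 0. The next one, lambda_2 = 2, measures how hard the graph is to disconnect: larger values mean better connectivity. The eigenvalues sum to 8, which equals trace(L) = 2|E|.

2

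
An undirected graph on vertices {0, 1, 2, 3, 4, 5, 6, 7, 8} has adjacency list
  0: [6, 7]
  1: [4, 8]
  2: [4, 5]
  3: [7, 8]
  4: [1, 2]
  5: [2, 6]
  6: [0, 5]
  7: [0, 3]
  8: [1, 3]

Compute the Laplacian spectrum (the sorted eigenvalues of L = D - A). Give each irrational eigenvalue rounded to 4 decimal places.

[0, 0.4679, 0.4679, 1.6527, 1.6527, 3, 3, 3.8794, 3.8794]

Each diagonal entry of L is the vertex degree and each off-diagonal entry is -1 where an edge is present, 0 otherwise; in the order [0, 1, 2, 3, 4, 5, 6, 7, 8] the diagonal is [2, 2, 2, 2, 2, 2, 2, 2, 2]. Since every row of L sums to 0, the all-ones vector is in the kernel and 0 is an eigenvalue. The largest eigenvalue, 3.8794, is at most the vertex count 9.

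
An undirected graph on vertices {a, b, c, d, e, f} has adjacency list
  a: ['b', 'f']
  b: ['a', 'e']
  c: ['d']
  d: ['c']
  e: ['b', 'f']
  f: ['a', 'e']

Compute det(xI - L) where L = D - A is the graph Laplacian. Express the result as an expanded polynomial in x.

With the vertex order [a, b, c, d, e, f], the degrees are [2, 2, 1, 1, 2, 2], giving D = diag(2, 2, 1, 1, 2, 2) and L = D - A. L has integer entries, so p(x) = det(xI - L) has integer coefficients. Expanding the determinant yields x^6 - 10x^5 + 36x^4 - 56x^3 + 32x^2. Since p(0) = det(-L) = 0, x divides p(x). The eigenvalues sum to 10, which equals trace(L) = 2|E|.

x^6 - 10x^5 + 36x^4 - 56x^3 + 32x^2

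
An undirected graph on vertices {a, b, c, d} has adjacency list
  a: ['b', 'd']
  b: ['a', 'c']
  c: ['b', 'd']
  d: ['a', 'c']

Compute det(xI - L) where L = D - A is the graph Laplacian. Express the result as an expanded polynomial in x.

Reading degrees in the order [a, b, c, d] gives [2, 2, 2, 2]; set D = diag(2, 2, 2, 2) and form L = D - A. Computing det(xI - L) by cofactor expansion (or equivalently via sum-over-permutations) gives x^4 - 8x^3 + 20x^2 - 16x. Since p(0) = det(-L) = 0, x divides p(x). The eigenvalues sum to 8, which equals trace(L) = 2|E|.

x^4 - 8x^3 + 20x^2 - 16x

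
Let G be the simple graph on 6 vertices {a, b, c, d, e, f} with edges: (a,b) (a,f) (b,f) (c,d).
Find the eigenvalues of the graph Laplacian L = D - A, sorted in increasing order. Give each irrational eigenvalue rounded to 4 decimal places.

Each diagonal entry of L is the vertex degree and each off-diagonal entry is -1 where an edge is present, 0 otherwise; in the order [a, b, c, d, e, f] the diagonal is [2, 2, 1, 1, 0, 2]. The multiplicity of 0 as a Laplacian eigenvalue equals the number of connected components. The 3 zero eigenvalues correspond to the 3 connected components. There are 3 zeros in the spectrum, matching the 3 components.

[0, 0, 0, 2, 3, 3]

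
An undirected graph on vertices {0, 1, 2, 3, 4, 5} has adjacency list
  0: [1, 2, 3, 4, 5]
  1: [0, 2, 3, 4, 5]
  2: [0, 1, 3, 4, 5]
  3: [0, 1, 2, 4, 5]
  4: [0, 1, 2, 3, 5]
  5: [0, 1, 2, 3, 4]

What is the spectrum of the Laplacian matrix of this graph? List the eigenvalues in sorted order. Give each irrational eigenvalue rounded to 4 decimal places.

With the vertex order [0, 1, 2, 3, 4, 5], the degrees are [5, 5, 5, 5, 5, 5], giving D = diag(5, 5, 5, 5, 5, 5) and L = D - A. Diagonalising L (or applying a numerical eigensolver to the 6x6 matrix) gives the spectrum above. By the matrix-tree theorem the graph has (1/6) * product of the nonzero eigenvalues = 1296 spanning trees.

[0, 6, 6, 6, 6, 6]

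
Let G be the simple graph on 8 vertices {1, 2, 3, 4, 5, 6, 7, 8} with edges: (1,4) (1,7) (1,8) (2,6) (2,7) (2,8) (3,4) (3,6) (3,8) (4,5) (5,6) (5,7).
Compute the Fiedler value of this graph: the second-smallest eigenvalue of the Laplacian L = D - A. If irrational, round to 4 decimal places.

2

Reading degrees in the order [1, 2, 3, 4, 5, 6, 7, 8] gives [3, 3, 3, 3, 3, 3, 3, 3]; set D = diag(3, 3, 3, 3, 3, 3, 3, 3) and form L = D - A. The sorted Laplacian eigenvalues are [0, 2, 2, 2, 4, 4, 4, 6]; the algebraic connectivity is the second entry, 2. By the matrix-tree theorem the graph has (1/8) * product of the nonzero eigenvalues = 384 spanning trees. The largest eigenvalue, 6, is at most the vertex count 8.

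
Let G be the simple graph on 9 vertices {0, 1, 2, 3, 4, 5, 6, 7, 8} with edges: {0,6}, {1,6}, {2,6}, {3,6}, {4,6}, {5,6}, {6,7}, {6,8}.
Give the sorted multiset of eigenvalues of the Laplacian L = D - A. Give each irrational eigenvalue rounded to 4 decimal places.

[0, 1, 1, 1, 1, 1, 1, 1, 9]

Each diagonal entry of L is the vertex degree and each off-diagonal entry is -1 where an edge is present, 0 otherwise; in the order [0, 1, 2, 3, 4, 5, 6, 7, 8] the diagonal is [1, 1, 1, 1, 1, 1, 8, 1, 1]. L is symmetric positive semidefinite, so every eigenvalue is real and nonnegative. The single zero eigenvalue shows the graph is connected. The eigenvalues sum to 16, which equals trace(L) = 2|E|.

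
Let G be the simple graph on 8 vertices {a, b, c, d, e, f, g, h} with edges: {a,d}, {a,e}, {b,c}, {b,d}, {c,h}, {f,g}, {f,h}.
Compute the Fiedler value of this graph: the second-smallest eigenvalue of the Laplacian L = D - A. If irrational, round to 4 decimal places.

Each diagonal entry of L is the vertex degree and each off-diagonal entry is -1 where an edge is present, 0 otherwise; in the order [a, b, c, d, e, f, g, h] the diagonal is [2, 2, 2, 2, 1, 2, 1, 2]. The sorted Laplacian eigenvalues are [0, 0.1522, 0.5858, 1.2346, 2, 2.7654, 3.4142, 3.8478]; the algebraic connectivity is the second entry, 0.1522. The largest eigenvalue, 3.8478, is at most the vertex count 8.

0.1522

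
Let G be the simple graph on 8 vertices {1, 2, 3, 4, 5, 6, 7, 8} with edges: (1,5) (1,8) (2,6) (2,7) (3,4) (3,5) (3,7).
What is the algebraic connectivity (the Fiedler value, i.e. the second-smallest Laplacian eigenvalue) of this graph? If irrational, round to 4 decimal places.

With the vertex order [1, 2, 3, 4, 5, 6, 7, 8], the degrees are [2, 2, 3, 1, 2, 1, 2, 1], giving D = diag(2, 2, 3, 1, 2, 1, 2, 1) and L = D - A. The smallest Laplacian eigenvalue is always 0. The next one, lambda_2 = 0.1981, measures how hard the graph is to disconnect: larger values mean better connectivity. There is one zero in the spectrum, matching the 1 component. By the matrix-tree theorem the graph has (1/8) * product of the nonzero eigenvalues = 1 spanning tree.

0.1981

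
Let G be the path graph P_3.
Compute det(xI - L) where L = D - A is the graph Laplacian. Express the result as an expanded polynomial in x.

The graph has 3 vertices and degree multiset [2, 1, 1]; D is the diagonal matrix of degrees and L = D - A. Computing det(xI - L) by cofactor expansion (or equivalently via sum-over-permutations) gives x^3 - 4x^2 + 3x. Since p(0) = det(-L) = 0, x divides p(x). By the matrix-tree theorem the graph has (1/3) * product of the nonzero eigenvalues = 1 spanning tree.

x^3 - 4x^2 + 3x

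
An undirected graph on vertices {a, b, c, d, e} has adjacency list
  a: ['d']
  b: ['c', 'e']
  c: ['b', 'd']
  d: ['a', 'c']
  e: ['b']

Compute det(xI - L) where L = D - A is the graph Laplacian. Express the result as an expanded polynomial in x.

Reading degrees in the order [a, b, c, d, e] gives [1, 2, 2, 2, 1]; set D = diag(1, 2, 2, 2, 1) and form L = D - A. L has integer entries, so p(x) = det(xI - L) has integer coefficients. Expanding the determinant yields x^5 - 8x^4 + 21x^3 - 20x^2 + 5x. The coefficient of x^4 equals -trace(L) = -8, matching the sum of degrees. There is one zero in the spectrum, matching the 1 component.

x^5 - 8x^4 + 21x^3 - 20x^2 + 5x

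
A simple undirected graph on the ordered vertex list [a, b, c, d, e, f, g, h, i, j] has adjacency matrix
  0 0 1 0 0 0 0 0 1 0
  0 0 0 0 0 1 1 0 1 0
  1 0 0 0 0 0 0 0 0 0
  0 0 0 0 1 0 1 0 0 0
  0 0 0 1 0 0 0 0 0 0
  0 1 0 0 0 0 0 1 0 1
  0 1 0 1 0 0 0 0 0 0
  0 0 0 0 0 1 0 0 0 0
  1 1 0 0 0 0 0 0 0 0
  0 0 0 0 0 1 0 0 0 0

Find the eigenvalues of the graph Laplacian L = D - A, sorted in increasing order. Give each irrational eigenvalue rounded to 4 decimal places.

With the vertex order [a, b, c, d, e, f, g, h, i, j], the degrees are [2, 3, 1, 2, 1, 3, 2, 1, 2, 1], giving D = diag(2, 3, 1, 2, 1, 3, 2, 1, 2, 1) and L = D - A. L is symmetric positive semidefinite, so every eigenvalue is real and nonnegative. The single zero eigenvalue shows the graph is connected.

[0, 0.1981, 0.2375, 1, 1, 1.5550, 2.5634, 3.2470, 3.4832, 4.7159]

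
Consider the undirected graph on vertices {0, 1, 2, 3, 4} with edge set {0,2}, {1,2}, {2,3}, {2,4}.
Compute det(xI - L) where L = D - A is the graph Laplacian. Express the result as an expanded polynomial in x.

With the vertex order [0, 1, 2, 3, 4], the degrees are [1, 1, 4, 1, 1], giving D = diag(1, 1, 4, 1, 1) and L = D - A. The eigenvalues of L are [0, 1, 1, 1, 5]; the characteristic polynomial is the product of (x - lambda_i), which multiplies out to x^5 - 8x^4 + 18x^3 - 16x^2 + 5x. The constant term is 0 because L is singular (the all-ones vector lies in its kernel). There is one zero in the spectrum, matching the 1 component. By the matrix-tree theorem the graph has (1/5) * product of the nonzero eigenvalues = 1 spanning tree.

x^5 - 8x^4 + 18x^3 - 16x^2 + 5x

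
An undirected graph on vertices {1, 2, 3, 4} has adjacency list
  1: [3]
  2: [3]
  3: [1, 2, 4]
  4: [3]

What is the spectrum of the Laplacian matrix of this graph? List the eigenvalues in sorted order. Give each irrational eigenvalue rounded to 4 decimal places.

Each diagonal entry of L is the vertex degree and each off-diagonal entry is -1 where an edge is present, 0 otherwise; in the order [1, 2, 3, 4] the diagonal is [1, 1, 3, 1]. Since every row of L sums to 0, the all-ones vector is in the kernel and 0 is an eigenvalue. The eigenvalues sum to 6, which equals trace(L) = 2|E|. The largest eigenvalue, 4, is at most the vertex count 4.

[0, 1, 1, 4]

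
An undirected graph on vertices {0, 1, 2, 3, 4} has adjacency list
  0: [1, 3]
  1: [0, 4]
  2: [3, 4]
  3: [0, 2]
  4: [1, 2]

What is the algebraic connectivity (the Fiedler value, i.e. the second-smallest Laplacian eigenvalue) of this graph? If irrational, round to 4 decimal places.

1.3820

Each diagonal entry of L is the vertex degree and each off-diagonal entry is -1 where an edge is present, 0 otherwise; in the order [0, 1, 2, 3, 4] the diagonal is [2, 2, 2, 2, 2]. The smallest Laplacian eigenvalue is always 0. The next one, lambda_2 = 1.3820, measures how hard the graph is to disconnect: larger values mean better connectivity. By the matrix-tree theorem the graph has (1/5) * product of the nonzero eigenvalues = 5 spanning trees. The eigenvalues sum to 10, which equals trace(L) = 2|E|.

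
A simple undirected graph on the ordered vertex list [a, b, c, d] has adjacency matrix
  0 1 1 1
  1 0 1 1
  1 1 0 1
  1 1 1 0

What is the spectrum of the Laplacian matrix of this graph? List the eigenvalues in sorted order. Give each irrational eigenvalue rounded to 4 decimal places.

[0, 4, 4, 4]

Each diagonal entry of L is the vertex degree and each off-diagonal entry is -1 where an edge is present, 0 otherwise; in the order [a, b, c, d] the diagonal is [3, 3, 3, 3]. Since every row of L sums to 0, the all-ones vector is in the kernel and 0 is an eigenvalue. The single zero eigenvalue shows the graph is connected.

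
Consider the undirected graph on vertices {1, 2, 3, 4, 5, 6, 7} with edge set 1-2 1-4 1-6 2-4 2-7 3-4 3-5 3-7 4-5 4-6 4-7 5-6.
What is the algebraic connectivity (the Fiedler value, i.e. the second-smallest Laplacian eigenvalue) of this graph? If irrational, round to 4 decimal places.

2

Each diagonal entry of L is the vertex degree and each off-diagonal entry is -1 where an edge is present, 0 otherwise; in the order [1, 2, 3, 4, 5, 6, 7] the diagonal is [3, 3, 3, 6, 3, 3, 3]. The smallest Laplacian eigenvalue is always 0. The next one, lambda_2 = 2, measures how hard the graph is to disconnect: larger values mean better connectivity.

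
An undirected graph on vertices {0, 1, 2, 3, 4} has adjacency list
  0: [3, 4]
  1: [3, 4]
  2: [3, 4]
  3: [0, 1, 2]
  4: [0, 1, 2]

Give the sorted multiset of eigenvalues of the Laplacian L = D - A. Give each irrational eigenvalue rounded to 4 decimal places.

[0, 2, 2, 3, 5]

With the vertex order [0, 1, 2, 3, 4], the degrees are [2, 2, 2, 3, 3], giving D = diag(2, 2, 2, 3, 3) and L = D - A. The multiplicity of 0 as a Laplacian eigenvalue equals the number of connected components. The single zero eigenvalue shows the graph is connected. The largest eigenvalue, 5, is at most the vertex count 5.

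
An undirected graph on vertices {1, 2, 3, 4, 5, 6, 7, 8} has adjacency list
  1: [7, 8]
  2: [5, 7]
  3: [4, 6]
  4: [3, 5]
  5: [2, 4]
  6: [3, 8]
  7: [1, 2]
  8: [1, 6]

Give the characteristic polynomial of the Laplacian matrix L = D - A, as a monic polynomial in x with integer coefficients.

Each diagonal entry of L is the vertex degree and each off-diagonal entry is -1 where an edge is present, 0 otherwise; in the order [1, 2, 3, 4, 5, 6, 7, 8] the diagonal is [2, 2, 2, 2, 2, 2, 2, 2]. L has integer entries, so p(x) = det(xI - L) has integer coefficients. Expanding the determinant yields x^8 - 16x^7 + 104x^6 - 352x^5 + 660x^4 - 672x^3 + 336x^2 - 64x. The constant term is 0 because L is singular (the all-ones vector lies in its kernel).

x^8 - 16x^7 + 104x^6 - 352x^5 + 660x^4 - 672x^3 + 336x^2 - 64x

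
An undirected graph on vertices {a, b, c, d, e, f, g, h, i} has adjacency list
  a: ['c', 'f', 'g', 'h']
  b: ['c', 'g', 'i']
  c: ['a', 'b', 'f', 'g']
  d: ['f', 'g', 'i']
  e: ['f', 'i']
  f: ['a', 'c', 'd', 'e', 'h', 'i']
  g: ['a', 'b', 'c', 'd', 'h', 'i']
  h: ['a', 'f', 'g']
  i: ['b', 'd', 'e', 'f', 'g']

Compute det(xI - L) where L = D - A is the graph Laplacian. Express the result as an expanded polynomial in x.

x^9 - 36x^8 + 550x^7 - 4648x^6 + 23712x^5 - 74616x^4 + 141175x^3 - 146636x^2 + 63954x

With the vertex order [a, b, c, d, e, f, g, h, i], the degrees are [4, 3, 4, 3, 2, 6, 6, 3, 5], giving D = diag(4, 3, 4, 3, 2, 6, 6, 3, 5) and L = D - A. Computing det(xI - L) by cofactor expansion (or equivalently via sum-over-permutations) gives x^9 - 36x^8 + 550x^7 - 4648x^6 + 23712x^5 - 74616x^4 + 141175x^3 - 146636x^2 + 63954x. The constant term is 0 because L is singular (the all-ones vector lies in its kernel). The largest eigenvalue, 7.9602, is at most the vertex count 9. By the matrix-tree theorem the graph has (1/9) * product of the nonzero eigenvalues = 7106 spanning trees.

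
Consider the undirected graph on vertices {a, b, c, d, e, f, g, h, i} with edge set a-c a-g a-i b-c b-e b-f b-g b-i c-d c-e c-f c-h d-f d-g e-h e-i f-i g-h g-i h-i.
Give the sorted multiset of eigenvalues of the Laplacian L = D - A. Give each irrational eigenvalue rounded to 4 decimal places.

With the vertex order [a, b, c, d, e, f, g, h, i], the degrees are [3, 5, 6, 3, 4, 4, 5, 4, 6], giving D = diag(3, 5, 6, 3, 4, 4, 5, 4, 6) and L = D - A. L is symmetric positive semidefinite, so every eigenvalue is real and nonnegative. The single zero eigenvalue shows the graph is connected. The largest eigenvalue, 8.0376, is at most the vertex count 9.

[0, 2.4729, 2.8271, 3.7929, 4.6384, 4.9421, 6.0678, 7.2212, 8.0376]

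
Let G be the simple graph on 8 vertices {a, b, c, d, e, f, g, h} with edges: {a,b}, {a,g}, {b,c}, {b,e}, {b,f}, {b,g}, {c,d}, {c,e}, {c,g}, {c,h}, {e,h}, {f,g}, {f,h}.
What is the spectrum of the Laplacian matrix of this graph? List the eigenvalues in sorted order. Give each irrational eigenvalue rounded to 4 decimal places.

[0, 0.8891, 1.6160, 2.7249, 3.6889, 4.5471, 5.8563, 6.6778]

With the vertex order [a, b, c, d, e, f, g, h], the degrees are [2, 5, 5, 1, 3, 3, 4, 3], giving D = diag(2, 5, 5, 1, 3, 3, 4, 3) and L = D - A. L is symmetric positive semidefinite, so every eigenvalue is real and nonnegative. There is one zero in the spectrum, matching the 1 component.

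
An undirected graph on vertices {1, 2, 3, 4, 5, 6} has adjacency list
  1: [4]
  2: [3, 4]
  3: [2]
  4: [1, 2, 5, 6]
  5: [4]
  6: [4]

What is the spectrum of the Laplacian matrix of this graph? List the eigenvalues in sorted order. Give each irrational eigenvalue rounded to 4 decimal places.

With the vertex order [1, 2, 3, 4, 5, 6], the degrees are [1, 2, 1, 4, 1, 1], giving D = diag(1, 2, 1, 4, 1, 1) and L = D - A. Since every row of L sums to 0, the all-ones vector is in the kernel and 0 is an eigenvalue.

[0, 0.4859, 1, 1, 2.4280, 5.0861]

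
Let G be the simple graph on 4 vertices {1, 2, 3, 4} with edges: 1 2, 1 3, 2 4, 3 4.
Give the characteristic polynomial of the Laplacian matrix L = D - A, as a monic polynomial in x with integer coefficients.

x^4 - 8x^3 + 20x^2 - 16x

Reading degrees in the order [1, 2, 3, 4] gives [2, 2, 2, 2]; set D = diag(2, 2, 2, 2) and form L = D - A. Computing det(xI - L) by cofactor expansion (or equivalently via sum-over-permutations) gives x^4 - 8x^3 + 20x^2 - 16x. The constant term is 0 because L is singular (the all-ones vector lies in its kernel). The eigenvalues sum to 8, which equals trace(L) = 2|E|. By the matrix-tree theorem the graph has (1/4) * product of the nonzero eigenvalues = 4 spanning trees.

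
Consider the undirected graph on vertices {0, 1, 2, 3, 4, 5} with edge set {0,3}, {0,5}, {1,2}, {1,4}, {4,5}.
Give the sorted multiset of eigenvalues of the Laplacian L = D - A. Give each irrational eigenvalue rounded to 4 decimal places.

Each diagonal entry of L is the vertex degree and each off-diagonal entry is -1 where an edge is present, 0 otherwise; in the order [0, 1, 2, 3, 4, 5] the diagonal is [2, 2, 1, 1, 2, 2]. The multiplicity of 0 as a Laplacian eigenvalue equals the number of connected components. The single zero eigenvalue shows the graph is connected. By the matrix-tree theorem the graph has (1/6) * product of the nonzero eigenvalues = 1 spanning tree.

[0, 0.2679, 1, 2, 3, 3.7321]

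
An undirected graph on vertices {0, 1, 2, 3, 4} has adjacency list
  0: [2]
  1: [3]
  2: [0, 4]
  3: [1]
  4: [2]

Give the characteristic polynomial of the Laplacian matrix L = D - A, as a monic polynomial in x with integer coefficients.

Each diagonal entry of L is the vertex degree and each off-diagonal entry is -1 where an edge is present, 0 otherwise; in the order [0, 1, 2, 3, 4] the diagonal is [1, 1, 2, 1, 1]. The eigenvalues of L are [0, 0, 1, 2, 3]; the characteristic polynomial is the product of (x - lambda_i), which multiplies out to x^5 - 6x^4 + 11x^3 - 6x^2. The constant term is 0 because L is singular (the all-ones vector lies in its kernel).

x^5 - 6x^4 + 11x^3 - 6x^2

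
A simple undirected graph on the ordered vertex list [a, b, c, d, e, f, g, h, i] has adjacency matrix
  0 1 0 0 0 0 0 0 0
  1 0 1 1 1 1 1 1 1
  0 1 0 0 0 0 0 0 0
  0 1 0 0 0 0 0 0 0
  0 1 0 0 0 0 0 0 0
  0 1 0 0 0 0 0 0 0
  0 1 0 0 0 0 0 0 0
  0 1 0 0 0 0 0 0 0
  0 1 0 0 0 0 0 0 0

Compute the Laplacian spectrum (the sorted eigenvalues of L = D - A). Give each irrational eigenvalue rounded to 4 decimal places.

[0, 1, 1, 1, 1, 1, 1, 1, 9]

Each diagonal entry of L is the vertex degree and each off-diagonal entry is -1 where an edge is present, 0 otherwise; in the order [a, b, c, d, e, f, g, h, i] the diagonal is [1, 8, 1, 1, 1, 1, 1, 1, 1]. L is symmetric positive semidefinite, so every eigenvalue is real and nonnegative. The single zero eigenvalue shows the graph is connected.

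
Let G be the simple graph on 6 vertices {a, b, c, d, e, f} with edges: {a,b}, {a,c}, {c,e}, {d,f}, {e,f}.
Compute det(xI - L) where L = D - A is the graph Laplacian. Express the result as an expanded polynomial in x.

Each diagonal entry of L is the vertex degree and each off-diagonal entry is -1 where an edge is present, 0 otherwise; in the order [a, b, c, d, e, f] the diagonal is [2, 1, 2, 1, 2, 2]. L has integer entries, so p(x) = det(xI - L) has integer coefficients. Expanding the determinant yields x^6 - 10x^5 + 36x^4 - 56x^3 + 35x^2 - 6x. The coefficient of x^5 equals -trace(L) = -10, matching the sum of degrees. There is one zero in the spectrum, matching the 1 component.

x^6 - 10x^5 + 36x^4 - 56x^3 + 35x^2 - 6x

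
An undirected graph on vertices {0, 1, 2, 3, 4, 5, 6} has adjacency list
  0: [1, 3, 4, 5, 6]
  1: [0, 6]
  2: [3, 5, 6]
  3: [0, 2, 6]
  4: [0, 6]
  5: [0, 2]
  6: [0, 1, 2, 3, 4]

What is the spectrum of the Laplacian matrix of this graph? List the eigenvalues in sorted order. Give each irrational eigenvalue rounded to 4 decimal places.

[0, 1.5007, 2, 2.3771, 3.8882, 5.8491, 6.3850]

With the vertex order [0, 1, 2, 3, 4, 5, 6], the degrees are [5, 2, 3, 3, 2, 2, 5], giving D = diag(5, 2, 3, 3, 2, 2, 5) and L = D - A. Diagonalising L (or applying a numerical eigensolver to the 7x7 matrix) gives the spectrum above. The eigenvalues sum to 22, which equals trace(L) = 2|E|.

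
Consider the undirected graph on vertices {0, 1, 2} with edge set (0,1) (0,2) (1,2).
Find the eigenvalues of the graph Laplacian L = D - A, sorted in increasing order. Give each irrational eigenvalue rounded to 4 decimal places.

Reading degrees in the order [0, 1, 2] gives [2, 2, 2]; set D = diag(2, 2, 2) and form L = D - A. L is symmetric positive semidefinite, so every eigenvalue is real and nonnegative. The single zero eigenvalue shows the graph is connected. By the matrix-tree theorem the graph has (1/3) * product of the nonzero eigenvalues = 3 spanning trees. The largest eigenvalue, 3, is at most the vertex count 3.

[0, 3, 3]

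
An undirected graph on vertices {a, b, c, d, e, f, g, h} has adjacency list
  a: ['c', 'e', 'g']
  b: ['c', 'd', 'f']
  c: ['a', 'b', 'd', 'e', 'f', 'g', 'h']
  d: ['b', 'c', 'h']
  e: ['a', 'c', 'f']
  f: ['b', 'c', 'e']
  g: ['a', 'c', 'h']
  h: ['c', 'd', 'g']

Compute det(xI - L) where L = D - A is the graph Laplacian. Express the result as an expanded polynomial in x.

x^8 - 28x^7 + 322x^6 - 1974x^5 + 6965x^4 - 14126x^3 + 15225x^2 - 6728x

With the vertex order [a, b, c, d, e, f, g, h], the degrees are [3, 3, 7, 3, 3, 3, 3, 3], giving D = diag(3, 3, 7, 3, 3, 3, 3, 3) and L = D - A. L has integer entries, so p(x) = det(xI - L) has integer coefficients. Expanding the determinant yields x^8 - 28x^7 + 322x^6 - 1974x^5 + 6965x^4 - 14126x^3 + 15225x^2 - 6728x. The coefficient of x^7 equals -trace(L) = -28, matching the sum of degrees. There is one zero in the spectrum, matching the 1 component. By the matrix-tree theorem the graph has (1/8) * product of the nonzero eigenvalues = 841 spanning trees.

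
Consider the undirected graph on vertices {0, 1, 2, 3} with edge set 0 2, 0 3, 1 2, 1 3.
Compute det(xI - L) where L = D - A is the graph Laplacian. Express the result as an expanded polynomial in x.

x^4 - 8x^3 + 20x^2 - 16x

Each diagonal entry of L is the vertex degree and each off-diagonal entry is -1 where an edge is present, 0 otherwise; in the order [0, 1, 2, 3] the diagonal is [2, 2, 2, 2]. L has integer entries, so p(x) = det(xI - L) has integer coefficients. Expanding the determinant yields x^4 - 8x^3 + 20x^2 - 16x. The coefficient of x^3 equals -trace(L) = -8, matching the sum of degrees. The eigenvalues sum to 8, which equals trace(L) = 2|E|.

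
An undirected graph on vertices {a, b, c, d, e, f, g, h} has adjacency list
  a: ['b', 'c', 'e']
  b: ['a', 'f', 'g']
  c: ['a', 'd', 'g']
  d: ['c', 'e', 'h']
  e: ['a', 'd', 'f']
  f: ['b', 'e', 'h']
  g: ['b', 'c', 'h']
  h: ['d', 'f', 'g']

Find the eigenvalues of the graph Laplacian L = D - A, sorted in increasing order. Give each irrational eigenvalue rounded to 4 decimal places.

[0, 2, 2, 2, 4, 4, 4, 6]

Each diagonal entry of L is the vertex degree and each off-diagonal entry is -1 where an edge is present, 0 otherwise; in the order [a, b, c, d, e, f, g, h] the diagonal is [3, 3, 3, 3, 3, 3, 3, 3]. L is symmetric positive semidefinite, so every eigenvalue is real and nonnegative. The single zero eigenvalue shows the graph is connected. The largest eigenvalue, 6, is at most the vertex count 8.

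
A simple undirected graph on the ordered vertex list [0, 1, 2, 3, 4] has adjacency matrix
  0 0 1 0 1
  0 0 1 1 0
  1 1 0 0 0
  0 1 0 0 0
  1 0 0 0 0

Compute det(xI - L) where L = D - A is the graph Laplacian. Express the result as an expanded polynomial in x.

With the vertex order [0, 1, 2, 3, 4], the degrees are [2, 2, 2, 1, 1], giving D = diag(2, 2, 2, 1, 1) and L = D - A. L has integer entries, so p(x) = det(xI - L) has integer coefficients. Expanding the determinant yields x^5 - 8x^4 + 21x^3 - 20x^2 + 5x. The constant term is 0 because L is singular (the all-ones vector lies in its kernel). The eigenvalues sum to 8, which equals trace(L) = 2|E|. The largest eigenvalue, 3.6180, is at most the vertex count 5.

x^5 - 8x^4 + 21x^3 - 20x^2 + 5x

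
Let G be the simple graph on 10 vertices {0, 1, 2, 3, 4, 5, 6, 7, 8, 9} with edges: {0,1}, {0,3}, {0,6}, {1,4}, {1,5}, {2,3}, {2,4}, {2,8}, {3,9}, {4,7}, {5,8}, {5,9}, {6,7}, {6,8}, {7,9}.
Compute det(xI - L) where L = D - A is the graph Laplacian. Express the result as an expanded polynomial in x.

Reading degrees in the order [0, 1, 2, 3, 4, 5, 6, 7, 8, 9] gives [3, 3, 3, 3, 3, 3, 3, 3, 3, 3]; set D = diag(3, 3, 3, 3, 3, 3, 3, 3, 3, 3) and form L = D - A. The eigenvalues of L are [0, 2, 2, 2, 2, 2, 5, 5, 5, 5]; the characteristic polynomial is the product of (x - lambda_i), which multiplies out to x^10 - 30x^9 + 390x^8 - 2880x^7 + 13305x^6 - 39882x^5 + 77640x^4 - 94800x^3 + 66000x^2 - 20000x. The coefficient of x^9 equals -trace(L) = -30, matching the sum of degrees. The largest eigenvalue, 5, is at most the vertex count 10. By the matrix-tree theorem the graph has (1/10) * product of the nonzero eigenvalues = 2000 spanning trees.

x^10 - 30x^9 + 390x^8 - 2880x^7 + 13305x^6 - 39882x^5 + 77640x^4 - 94800x^3 + 66000x^2 - 20000x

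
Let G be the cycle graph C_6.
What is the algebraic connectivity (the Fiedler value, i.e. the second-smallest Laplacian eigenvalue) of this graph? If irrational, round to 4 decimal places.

The graph has 6 vertices and degree multiset [2, 2, 2, 2, 2, 2]; D is the diagonal matrix of degrees and L = D - A. Computing the eigenvalues of L and sorting gives [0, 1, 1, 3, 3, 4]. The Fiedler value lambda_2 = 1 is strictly positive, so the graph is connected. The largest eigenvalue, 4, is at most the vertex count 6.

1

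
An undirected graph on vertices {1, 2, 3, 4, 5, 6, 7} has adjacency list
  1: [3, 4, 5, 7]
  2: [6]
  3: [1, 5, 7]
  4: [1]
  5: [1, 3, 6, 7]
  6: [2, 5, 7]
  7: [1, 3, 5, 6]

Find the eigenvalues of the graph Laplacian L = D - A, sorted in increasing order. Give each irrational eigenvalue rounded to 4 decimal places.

Each diagonal entry of L is the vertex degree and each off-diagonal entry is -1 where an edge is present, 0 otherwise; in the order [1, 2, 3, 4, 5, 6, 7] the diagonal is [4, 1, 3, 1, 4, 3, 4]. The multiplicity of 0 as a Laplacian eigenvalue equals the number of connected components. By the matrix-tree theorem the graph has (1/7) * product of the nonzero eigenvalues = 40 spanning trees.

[0, 0.6150, 1.1509, 3.1118, 4.6229, 5, 5.4993]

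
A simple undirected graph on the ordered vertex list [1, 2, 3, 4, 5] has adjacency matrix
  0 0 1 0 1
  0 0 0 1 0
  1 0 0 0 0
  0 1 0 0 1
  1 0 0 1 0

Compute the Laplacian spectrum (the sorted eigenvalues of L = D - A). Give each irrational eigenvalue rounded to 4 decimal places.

[0, 0.3820, 1.3820, 2.6180, 3.6180]

With the vertex order [1, 2, 3, 4, 5], the degrees are [2, 1, 1, 2, 2], giving D = diag(2, 1, 1, 2, 2) and L = D - A. The multiplicity of 0 as a Laplacian eigenvalue equals the number of connected components.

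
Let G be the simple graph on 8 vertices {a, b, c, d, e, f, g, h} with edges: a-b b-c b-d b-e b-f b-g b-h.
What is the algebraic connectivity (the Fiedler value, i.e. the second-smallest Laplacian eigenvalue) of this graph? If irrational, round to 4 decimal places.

1

Reading degrees in the order [a, b, c, d, e, f, g, h] gives [1, 7, 1, 1, 1, 1, 1, 1]; set D = diag(1, 7, 1, 1, 1, 1, 1, 1) and form L = D - A. Computing the eigenvalues of L and sorting gives [0, 1, 1, 1, 1, 1, 1, 8]. The Fiedler value lambda_2 = 1 is strictly positive, so the graph is connected. There is one zero in the spectrum, matching the 1 component.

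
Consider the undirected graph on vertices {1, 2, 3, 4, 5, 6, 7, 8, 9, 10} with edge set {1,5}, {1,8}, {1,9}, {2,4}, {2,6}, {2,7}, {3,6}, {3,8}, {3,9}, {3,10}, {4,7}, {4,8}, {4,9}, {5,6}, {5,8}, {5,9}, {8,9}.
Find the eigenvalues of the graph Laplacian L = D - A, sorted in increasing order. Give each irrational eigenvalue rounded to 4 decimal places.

Reading degrees in the order [1, 2, 3, 4, 5, 6, 7, 8, 9, 10] gives [3, 3, 4, 4, 4, 3, 2, 5, 5, 1]; set D = diag(3, 3, 4, 4, 4, 3, 2, 5, 5, 1) and form L = D - A. Since every row of L sums to 0, the all-ones vector is in the kernel and 0 is an eigenvalue. The single zero eigenvalue shows the graph is connected.

[0, 0.7223, 1.1307, 2.2725, 3.5366, 3.7233, 4.5351, 5.2841, 6, 6.7952]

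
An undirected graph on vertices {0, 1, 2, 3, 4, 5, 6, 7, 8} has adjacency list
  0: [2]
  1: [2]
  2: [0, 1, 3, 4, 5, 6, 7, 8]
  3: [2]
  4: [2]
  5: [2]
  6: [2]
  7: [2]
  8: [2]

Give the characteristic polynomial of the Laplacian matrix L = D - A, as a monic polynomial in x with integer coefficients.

x^9 - 16x^8 + 84x^7 - 224x^6 + 350x^5 - 336x^4 + 196x^3 - 64x^2 + 9x

Each diagonal entry of L is the vertex degree and each off-diagonal entry is -1 where an edge is present, 0 otherwise; in the order [0, 1, 2, 3, 4, 5, 6, 7, 8] the diagonal is [1, 1, 8, 1, 1, 1, 1, 1, 1]. Computing det(xI - L) by cofactor expansion (or equivalently via sum-over-permutations) gives x^9 - 16x^8 + 84x^7 - 224x^6 + 350x^5 - 336x^4 + 196x^3 - 64x^2 + 9x. The coefficient of x^8 equals -trace(L) = -16, matching the sum of degrees.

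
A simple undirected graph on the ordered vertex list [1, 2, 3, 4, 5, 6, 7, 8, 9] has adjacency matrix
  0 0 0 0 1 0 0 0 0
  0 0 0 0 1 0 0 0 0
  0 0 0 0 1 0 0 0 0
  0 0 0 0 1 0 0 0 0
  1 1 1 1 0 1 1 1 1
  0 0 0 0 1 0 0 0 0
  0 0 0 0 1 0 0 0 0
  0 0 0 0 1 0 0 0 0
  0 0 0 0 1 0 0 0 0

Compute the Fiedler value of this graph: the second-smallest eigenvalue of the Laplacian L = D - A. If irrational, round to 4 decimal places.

1

Each diagonal entry of L is the vertex degree and each off-diagonal entry is -1 where an edge is present, 0 otherwise; in the order [1, 2, 3, 4, 5, 6, 7, 8, 9] the diagonal is [1, 1, 1, 1, 8, 1, 1, 1, 1]. The sorted Laplacian eigenvalues are [0, 1, 1, 1, 1, 1, 1, 1, 9]; the algebraic connectivity is the second entry, 1. There is one zero in the spectrum, matching the 1 component. The largest eigenvalue, 9, is at most the vertex count 9.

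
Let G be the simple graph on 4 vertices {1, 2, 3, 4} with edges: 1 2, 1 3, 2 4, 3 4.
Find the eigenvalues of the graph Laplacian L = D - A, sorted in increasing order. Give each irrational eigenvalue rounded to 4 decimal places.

Reading degrees in the order [1, 2, 3, 4] gives [2, 2, 2, 2]; set D = diag(2, 2, 2, 2) and form L = D - A. Diagonalising L (or applying a numerical eigensolver to the 4x4 matrix) gives the spectrum above. The largest eigenvalue, 4, is at most the vertex count 4.

[0, 2, 2, 4]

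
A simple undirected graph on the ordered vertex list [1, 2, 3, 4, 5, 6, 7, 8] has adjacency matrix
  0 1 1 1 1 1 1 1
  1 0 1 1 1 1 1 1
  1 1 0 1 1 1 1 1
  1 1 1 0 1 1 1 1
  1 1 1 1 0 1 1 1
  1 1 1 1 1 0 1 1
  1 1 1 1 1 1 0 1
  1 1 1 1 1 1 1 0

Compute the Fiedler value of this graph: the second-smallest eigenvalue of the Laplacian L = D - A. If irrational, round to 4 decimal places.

8

Reading degrees in the order [1, 2, 3, 4, 5, 6, 7, 8] gives [7, 7, 7, 7, 7, 7, 7, 7]; set D = diag(7, 7, 7, 7, 7, 7, 7, 7) and form L = D - A. Computing the eigenvalues of L and sorting gives [0, 8, 8, 8, 8, 8, 8, 8]. The Fiedler value lambda_2 = 8 is strictly positive, so the graph is connected.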